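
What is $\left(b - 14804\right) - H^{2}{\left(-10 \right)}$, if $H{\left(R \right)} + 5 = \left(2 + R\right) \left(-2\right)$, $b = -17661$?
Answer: $-32586$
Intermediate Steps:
$H{\left(R \right)} = -9 - 2 R$ ($H{\left(R \right)} = -5 + \left(2 + R\right) \left(-2\right) = -5 - \left(4 + 2 R\right) = -9 - 2 R$)
$\left(b - 14804\right) - H^{2}{\left(-10 \right)} = \left(-17661 - 14804\right) - \left(-9 - -20\right)^{2} = -32465 - \left(-9 + 20\right)^{2} = -32465 - 11^{2} = -32465 - 121 = -32586$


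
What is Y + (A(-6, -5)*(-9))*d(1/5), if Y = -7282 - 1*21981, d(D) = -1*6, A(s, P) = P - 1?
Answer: -29587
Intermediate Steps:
A(s, P) = -1 + P
d(D) = -6
Y = -29263 (Y = -7282 - 21981 = -29263)
Y + (A(-6, -5)*(-9))*d(1/5) = -29263 + ((-1 - 5)*(-9))*(-6) = -29263 - 6*(-9)*(-6) = -29263 + 54*(-6) = -29263 - 324 = -29587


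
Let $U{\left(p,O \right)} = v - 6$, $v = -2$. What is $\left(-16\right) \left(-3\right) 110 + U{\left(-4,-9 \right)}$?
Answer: $5272$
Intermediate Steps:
$U{\left(p,O \right)} = -8$ ($U{\left(p,O \right)} = -2 - 6 = -8$)
$\left(-16\right) \left(-3\right) 110 + U{\left(-4,-9 \right)} = \left(-16\right) \left(-3\right) 110 - 8 = 48 \cdot 110 - 8 = 5280 - 8 = 5272$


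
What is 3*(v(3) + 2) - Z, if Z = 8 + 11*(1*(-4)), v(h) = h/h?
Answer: 45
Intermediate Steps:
v(h) = 1
Z = -36 (Z = 8 + 11*(-4) = 8 - 44 = -36)
3*(v(3) + 2) - Z = 3*(1 + 2) - 1*(-36) = 3*3 + 36 = 9 + 36 = 45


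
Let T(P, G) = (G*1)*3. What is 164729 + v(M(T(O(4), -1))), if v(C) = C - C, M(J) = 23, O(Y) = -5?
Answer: 164729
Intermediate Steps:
T(P, G) = 3*G (T(P, G) = G*3 = 3*G)
v(C) = 0
164729 + v(M(T(O(4), -1))) = 164729 + 0 = 164729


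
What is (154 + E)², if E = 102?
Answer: 65536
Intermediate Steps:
(154 + E)² = (154 + 102)² = 256² = 65536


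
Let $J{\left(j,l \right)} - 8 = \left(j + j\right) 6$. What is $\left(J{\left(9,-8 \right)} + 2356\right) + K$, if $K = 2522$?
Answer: $4994$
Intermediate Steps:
$J{\left(j,l \right)} = 8 + 12 j$ ($J{\left(j,l \right)} = 8 + \left(j + j\right) 6 = 8 + 2 j 6 = 8 + 12 j$)
$\left(J{\left(9,-8 \right)} + 2356\right) + K = \left(\left(8 + 12 \cdot 9\right) + 2356\right) + 2522 = \left(\left(8 + 108\right) + 2356\right) + 2522 = \left(116 + 2356\right) + 2522 = 2472 + 2522 = 4994$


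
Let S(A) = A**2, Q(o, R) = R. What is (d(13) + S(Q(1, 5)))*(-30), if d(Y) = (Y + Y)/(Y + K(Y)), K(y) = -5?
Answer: -1695/2 ≈ -847.50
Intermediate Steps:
d(Y) = 2*Y/(-5 + Y) (d(Y) = (Y + Y)/(Y - 5) = (2*Y)/(-5 + Y) = 2*Y/(-5 + Y))
(d(13) + S(Q(1, 5)))*(-30) = (2*13/(-5 + 13) + 5**2)*(-30) = (2*13/8 + 25)*(-30) = (2*13*(1/8) + 25)*(-30) = (13/4 + 25)*(-30) = (113/4)*(-30) = -1695/2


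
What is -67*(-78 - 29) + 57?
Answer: 7226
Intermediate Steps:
-67*(-78 - 29) + 57 = -67*(-107) + 57 = 7169 + 57 = 7226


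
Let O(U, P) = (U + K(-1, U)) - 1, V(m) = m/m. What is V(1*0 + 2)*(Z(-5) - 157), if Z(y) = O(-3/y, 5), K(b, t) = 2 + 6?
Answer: -747/5 ≈ -149.40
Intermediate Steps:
K(b, t) = 8
V(m) = 1
O(U, P) = 7 + U (O(U, P) = (U + 8) - 1 = (8 + U) - 1 = 7 + U)
Z(y) = 7 - 3/y
V(1*0 + 2)*(Z(-5) - 157) = 1*((7 - 3/(-5)) - 157) = 1*((7 - 3*(-⅕)) - 157) = 1*((7 + ⅗) - 157) = 1*(38/5 - 157) = 1*(-747/5) = -747/5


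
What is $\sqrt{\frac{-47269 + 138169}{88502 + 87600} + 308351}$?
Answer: $\frac{\sqrt{2390642706514901}}{88051} \approx 555.29$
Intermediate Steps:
$\sqrt{\frac{-47269 + 138169}{88502 + 87600} + 308351} = \sqrt{\frac{90900}{176102} + 308351} = \sqrt{90900 \cdot \frac{1}{176102} + 308351} = \sqrt{\frac{45450}{88051} + 308351} = \sqrt{\frac{27150659351}{88051}} = \frac{\sqrt{2390642706514901}}{88051}$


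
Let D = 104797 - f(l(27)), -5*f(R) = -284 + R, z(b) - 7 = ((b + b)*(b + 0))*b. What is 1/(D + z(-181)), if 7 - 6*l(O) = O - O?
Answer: -30/352642037 ≈ -8.5072e-8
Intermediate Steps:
l(O) = 7/6 (l(O) = 7/6 - (O - O)/6 = 7/6 - ⅙*0 = 7/6 + 0 = 7/6)
z(b) = 7 + 2*b³ (z(b) = 7 + ((b + b)*(b + 0))*b = 7 + ((2*b)*b)*b = 7 + (2*b²)*b = 7 + 2*b³)
f(R) = 284/5 - R/5 (f(R) = -(-284 + R)/5 = 284/5 - R/5)
D = 3142213/30 (D = 104797 - (284/5 - ⅕*7/6) = 104797 - (284/5 - 7/30) = 104797 - 1*1697/30 = 104797 - 1697/30 = 3142213/30 ≈ 1.0474e+5)
1/(D + z(-181)) = 1/(3142213/30 + (7 + 2*(-181)³)) = 1/(3142213/30 + (7 + 2*(-5929741))) = 1/(3142213/30 + (7 - 11859482)) = 1/(3142213/30 - 11859475) = 1/(-352642037/30) = -30/352642037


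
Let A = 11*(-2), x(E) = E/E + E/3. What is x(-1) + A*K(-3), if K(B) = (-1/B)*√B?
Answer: ⅔ - 22*I*√3/3 ≈ 0.66667 - 12.702*I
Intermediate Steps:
x(E) = 1 + E/3 (x(E) = 1 + E*(⅓) = 1 + E/3)
K(B) = -1/√B
A = -22
x(-1) + A*K(-3) = (1 + (⅓)*(-1)) - (-22)/√(-3) = (1 - ⅓) - (-22)*(-I*√3/3) = ⅔ - 22*I*√3/3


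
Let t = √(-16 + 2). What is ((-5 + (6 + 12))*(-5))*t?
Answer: -65*I*√14 ≈ -243.21*I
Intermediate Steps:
t = I*√14 (t = √(-14) = I*√14 ≈ 3.7417*I)
((-5 + (6 + 12))*(-5))*t = ((-5 + (6 + 12))*(-5))*(I*√14) = ((-5 + 18)*(-5))*(I*√14) = (13*(-5))*(I*√14) = -65*I*√14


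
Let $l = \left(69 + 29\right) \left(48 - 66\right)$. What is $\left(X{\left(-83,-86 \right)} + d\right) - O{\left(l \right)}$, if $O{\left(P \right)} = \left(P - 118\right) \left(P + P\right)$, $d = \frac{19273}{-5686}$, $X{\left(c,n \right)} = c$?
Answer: $- \frac{37753802667}{5686} \approx -6.6398 \cdot 10^{6}$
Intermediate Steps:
$d = - \frac{19273}{5686}$ ($d = 19273 \left(- \frac{1}{5686}\right) = - \frac{19273}{5686} \approx -3.3896$)
$l = -1764$ ($l = 98 \left(48 - 66\right) = 98 \left(-18\right) = -1764$)
$O{\left(P \right)} = 2 P \left(-118 + P\right)$ ($O{\left(P \right)} = \left(-118 + P\right) 2 P = 2 P \left(-118 + P\right)$)
$\left(X{\left(-83,-86 \right)} + d\right) - O{\left(l \right)} = \left(-83 - \frac{19273}{5686}\right) - 2 \left(-1764\right) \left(-118 - 1764\right) = - \frac{491211}{5686} - 2 \left(-1764\right) \left(-1882\right) = - \frac{491211}{5686} - 6639696 = - \frac{37753802667}{5686}$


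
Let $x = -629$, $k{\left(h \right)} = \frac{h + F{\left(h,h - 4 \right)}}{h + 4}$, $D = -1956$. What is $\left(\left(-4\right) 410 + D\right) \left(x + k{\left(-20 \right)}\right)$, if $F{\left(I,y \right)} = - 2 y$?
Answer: $2268177$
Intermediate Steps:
$k{\left(h \right)} = \frac{8 - h}{4 + h}$ ($k{\left(h \right)} = \frac{h - 2 \left(h - 4\right)}{h + 4} = \frac{h - 2 \left(-4 + h\right)}{4 + h} = \frac{h - \left(-8 + 2 h\right)}{4 + h} = \frac{8 - h}{4 + h}$)
$\left(\left(-4\right) 410 + D\right) \left(x + k{\left(-20 \right)}\right) = \left(\left(-4\right) 410 - 1956\right) \left(-629 + \frac{8 - -20}{4 - 20}\right) = \left(-1640 - 1956\right) \left(-629 + \frac{8 + 20}{-16}\right) = - 3596 \left(-629 - \frac{7}{4}\right) = \left(-3596\right) \left(- \frac{2523}{4}\right) = 2268177$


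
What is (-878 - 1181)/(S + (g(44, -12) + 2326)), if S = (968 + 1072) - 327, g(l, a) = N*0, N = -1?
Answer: -2059/4039 ≈ -0.50978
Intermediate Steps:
g(l, a) = 0 (g(l, a) = -1*0 = 0)
S = 1713 (S = 2040 - 327 = 1713)
(-878 - 1181)/(S + (g(44, -12) + 2326)) = (-878 - 1181)/(1713 + (0 + 2326)) = -2059/(1713 + 2326) = -2059/4039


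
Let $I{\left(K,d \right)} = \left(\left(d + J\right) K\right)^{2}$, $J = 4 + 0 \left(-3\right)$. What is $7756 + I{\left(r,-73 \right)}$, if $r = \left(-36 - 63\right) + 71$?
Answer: $3740380$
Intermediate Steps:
$r = -28$ ($r = -99 + 71 = -28$)
$J = 4$ ($J = 4 + 0 = 4$)
$I{\left(K,d \right)} = K^{2} \left(4 + d\right)^{2}$ ($I{\left(K,d \right)} = \left(\left(d + 4\right) K\right)^{2} = \left(\left(4 + d\right) K\right)^{2} = \left(K \left(4 + d\right)\right)^{2} = K^{2} \left(4 + d\right)^{2}$)
$7756 + I{\left(r,-73 \right)} = 7756 + \left(-28\right)^{2} \left(4 - 73\right)^{2} = 7756 + 784 \left(-69\right)^{2} = 7756 + 784 \cdot 4761 = 7756 + 3732624 = 3740380$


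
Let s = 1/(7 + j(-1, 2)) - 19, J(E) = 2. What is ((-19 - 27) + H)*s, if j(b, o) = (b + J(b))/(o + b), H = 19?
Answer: 4077/8 ≈ 509.63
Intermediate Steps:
j(b, o) = (2 + b)/(b + o) (j(b, o) = (b + 2)/(o + b) = (2 + b)/(b + o))
s = -151/8 (s = 1/(7 + (2 - 1)/(-1 + 2)) - 19 = 1/(7 + 1/1) - 19 = 1/(7 + 1*1) - 19 = 1/(7 + 1) - 19 = 1/8 - 19 = ⅛ - 19 = -151/8 ≈ -18.875)
((-19 - 27) + H)*s = ((-19 - 27) + 19)*(-151/8) = (-46 + 19)*(-151/8) = -27*(-151/8) = 4077/8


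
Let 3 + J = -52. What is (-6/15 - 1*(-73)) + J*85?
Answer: -23012/5 ≈ -4602.4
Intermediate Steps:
J = -55 (J = -3 - 52 = -55)
(-6/15 - 1*(-73)) + J*85 = (-6/15 - 1*(-73)) - 55*85 = (-6*1/15 + 73) - 4675 = (-⅖ + 73) - 4675 = 363/5 - 4675 = -23012/5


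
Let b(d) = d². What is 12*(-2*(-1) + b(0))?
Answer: 24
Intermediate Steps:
12*(-2*(-1) + b(0)) = 12*(-2*(-1) + 0²) = 12*(2 + 0) = 12*2 = 24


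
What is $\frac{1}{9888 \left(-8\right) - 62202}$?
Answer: $- \frac{1}{141306} \approx -7.0768 \cdot 10^{-6}$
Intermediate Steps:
$\frac{1}{9888 \left(-8\right) - 62202} = \frac{1}{-79104 - 62202} = \frac{1}{-141306} = - \frac{1}{141306}$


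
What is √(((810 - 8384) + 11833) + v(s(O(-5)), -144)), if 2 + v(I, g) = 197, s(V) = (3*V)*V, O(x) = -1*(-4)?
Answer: √4454 ≈ 66.738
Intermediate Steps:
O(x) = 4
s(V) = 3*V²
v(I, g) = 195 (v(I, g) = -2 + 197 = 195)
√(((810 - 8384) + 11833) + v(s(O(-5)), -144)) = √(((810 - 8384) + 11833) + 195) = √((-7574 + 11833) + 195) = √(4259 + 195) = √4454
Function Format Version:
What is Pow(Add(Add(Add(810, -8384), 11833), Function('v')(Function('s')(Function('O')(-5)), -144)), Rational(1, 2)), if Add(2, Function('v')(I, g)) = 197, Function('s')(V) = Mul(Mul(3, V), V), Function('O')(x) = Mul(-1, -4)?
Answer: Pow(4454, Rational(1, 2)) ≈ 66.738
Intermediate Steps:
Function('O')(x) = 4
Function('s')(V) = Mul(3, Pow(V, 2))
Function('v')(I, g) = 195 (Function('v')(I, g) = Add(-2, 197) = 195)
Pow(Add(Add(Add(810, -8384), 11833), Function('v')(Function('s')(Function('O')(-5)), -144)), Rational(1, 2)) = Pow(Add(Add(Add(810, -8384), 11833), 195), Rational(1, 2)) = Pow(Add(Add(-7574, 11833), 195), Rational(1, 2)) = Pow(Add(4259, 195), Rational(1, 2)) = Pow(4454, Rational(1, 2))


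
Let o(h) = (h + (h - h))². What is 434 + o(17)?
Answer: 723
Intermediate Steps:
o(h) = h² (o(h) = (h + 0)² = h²)
434 + o(17) = 434 + 17² = 434 + 289 = 723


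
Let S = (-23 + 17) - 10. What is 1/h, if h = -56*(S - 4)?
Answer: 1/1120 ≈ 0.00089286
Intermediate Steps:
S = -16 (S = -6 - 10 = -16)
h = 1120 (h = -56*(-16 - 4) = -56*(-20) = 1120)
1/h = 1/1120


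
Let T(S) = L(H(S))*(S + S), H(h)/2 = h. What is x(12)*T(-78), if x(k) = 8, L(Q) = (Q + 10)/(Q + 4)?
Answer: -22776/19 ≈ -1198.7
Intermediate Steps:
H(h) = 2*h
L(Q) = (10 + Q)/(4 + Q)
T(S) = 2*S*(10 + 2*S)/(4 + 2*S) (T(S) = ((10 + 2*S)/(4 + 2*S))*(S + S) = ((10 + 2*S)/(4 + 2*S))*(2*S) = 2*S*(10 + 2*S)/(4 + 2*S))
x(12)*T(-78) = 8*(2*(-78)*(5 - 78)/(2 - 78)) = 8*(2*(-78)*(-73)/(-76)) = 8*(2*(-78)*(-1/76)*(-73)) = 8*(-2847/19) = -22776/19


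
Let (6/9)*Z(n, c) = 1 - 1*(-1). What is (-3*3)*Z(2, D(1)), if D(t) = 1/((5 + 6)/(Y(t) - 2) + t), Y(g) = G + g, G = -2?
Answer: -27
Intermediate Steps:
Y(g) = -2 + g
D(t) = 1/(t + 11/(-4 + t)) (D(t) = 1/((5 + 6)/((-2 + t) - 2) + t) = 1/(11/(-4 + t) + t) = 1/(t + 11/(-4 + t)))
Z(n, c) = 3 (Z(n, c) = 3*(1 - 1*(-1))/2 = 3*(1 + 1)/2 = (3/2)*2 = 3)
(-3*3)*Z(2, D(1)) = -3*3*3 = -9*3 = -27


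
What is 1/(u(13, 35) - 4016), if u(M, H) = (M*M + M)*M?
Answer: -1/1650 ≈ -0.00060606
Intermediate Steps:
u(M, H) = M*(M + M²) (u(M, H) = (M² + M)*M = (M + M²)*M = M*(M + M²))
1/(u(13, 35) - 4016) = 1/(13²*(1 + 13) - 4016) = 1/(169*14 - 4016) = 1/(2366 - 4016) = 1/(-1650) = -1/1650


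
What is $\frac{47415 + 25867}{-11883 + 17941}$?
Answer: $\frac{36641}{3029} \approx 12.097$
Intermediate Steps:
$\frac{47415 + 25867}{-11883 + 17941} = \frac{73282}{6058} = 73282 \cdot \frac{1}{6058} = \frac{36641}{3029}$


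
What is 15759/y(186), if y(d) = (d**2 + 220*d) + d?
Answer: 5253/25234 ≈ 0.20817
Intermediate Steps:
y(d) = d**2 + 221*d
15759/y(186) = 15759/((186*(221 + 186))) = 15759/((186*407)) = 15759/75702 = 15759*(1/75702) = 5253/25234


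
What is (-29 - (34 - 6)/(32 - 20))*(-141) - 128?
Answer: 4290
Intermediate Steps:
(-29 - (34 - 6)/(32 - 20))*(-141) - 128 = (-29 - 28/12)*(-141) - 128 = (-29 - 1*7/3)*(-141) - 128 = (-29 - 7/3)*(-141) - 128 = -94/3*(-141) - 128 = 4418 - 128 = 4290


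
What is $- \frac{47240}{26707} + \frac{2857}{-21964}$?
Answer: $- \frac{65522427}{34505444} \approx -1.8989$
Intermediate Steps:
$- \frac{47240}{26707} + \frac{2857}{-21964} = \left(-47240\right) \frac{1}{26707} + 2857 \left(- \frac{1}{21964}\right) = - \frac{47240}{26707} - \frac{2857}{21964} = - \frac{65522427}{34505444}$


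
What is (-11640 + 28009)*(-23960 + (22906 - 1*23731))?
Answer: -405705665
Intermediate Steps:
(-11640 + 28009)*(-23960 + (22906 - 1*23731)) = 16369*(-23960 + (22906 - 23731)) = 16369*(-23960 - 825) = 16369*(-24785) = -405705665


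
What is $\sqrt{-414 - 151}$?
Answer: $i \sqrt{565} \approx 23.77 i$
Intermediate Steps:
$\sqrt{-414 - 151} = \sqrt{-565} = i \sqrt{565}$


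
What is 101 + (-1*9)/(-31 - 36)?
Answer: 6776/67 ≈ 101.13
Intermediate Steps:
101 + (-1*9)/(-31 - 36) = 101 - 9/(-67) = 101 - 1/67*(-9) = 101 + 9/67 = 6776/67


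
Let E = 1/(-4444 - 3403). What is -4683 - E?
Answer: -36747500/7847 ≈ -4683.0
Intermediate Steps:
E = -1/7847 (E = 1/(-7847) = -1/7847 ≈ -0.00012744)
-4683 - E = -4683 - 1*(-1/7847) = -4683 + 1/7847 = -36747500/7847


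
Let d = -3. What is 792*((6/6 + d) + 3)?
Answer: 792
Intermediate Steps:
792*((6/6 + d) + 3) = 792*((6/6 - 3) + 3) = 792*((6*(⅙) - 3) + 3) = 792*((1 - 3) + 3) = 792*(-2 + 3) = 792*1 = 792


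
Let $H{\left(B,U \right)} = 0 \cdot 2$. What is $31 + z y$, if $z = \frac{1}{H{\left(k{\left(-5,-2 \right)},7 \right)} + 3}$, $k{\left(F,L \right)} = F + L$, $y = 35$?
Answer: $\frac{128}{3} \approx 42.667$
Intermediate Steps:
$H{\left(B,U \right)} = 0$
$z = \frac{1}{3}$ ($z = \frac{1}{0 + 3} = \frac{1}{3} \approx 0.33333$)
$31 + z y = 31 + \frac{1}{3} \cdot 35 = 31 + \frac{35}{3} = \frac{128}{3}$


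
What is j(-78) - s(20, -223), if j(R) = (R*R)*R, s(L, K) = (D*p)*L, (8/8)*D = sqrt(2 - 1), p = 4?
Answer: -474632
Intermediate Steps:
D = 1 (D = sqrt(2 - 1) = sqrt(1) = 1)
s(L, K) = 4*L (s(L, K) = (1*4)*L = 4*L)
j(R) = R**3 (j(R) = R**2*R = R**3)
j(-78) - s(20, -223) = (-78)**3 - 4*20 = -474552 - 1*80 = -474552 - 80 = -474632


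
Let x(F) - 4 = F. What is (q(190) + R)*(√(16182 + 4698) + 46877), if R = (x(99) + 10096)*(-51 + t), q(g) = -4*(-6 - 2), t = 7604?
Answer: 3611079644283 + 924396948*√145 ≈ 3.6222e+12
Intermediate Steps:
x(F) = 4 + F
q(g) = 32 (q(g) = -4*(-8) = 32)
R = 77033047 (R = ((4 + 99) + 10096)*(-51 + 7604) = (103 + 10096)*7553 = 10199*7553 = 77033047)
(q(190) + R)*(√(16182 + 4698) + 46877) = (32 + 77033047)*(√(16182 + 4698) + 46877) = 77033079*(√20880 + 46877) = 77033079*(12*√145 + 46877) = 77033079*(46877 + 12*√145) = 3611079644283 + 924396948*√145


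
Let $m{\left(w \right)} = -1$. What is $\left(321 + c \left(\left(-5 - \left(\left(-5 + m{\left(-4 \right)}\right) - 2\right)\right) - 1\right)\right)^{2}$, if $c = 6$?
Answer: $110889$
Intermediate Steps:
$\left(321 + c \left(\left(-5 - \left(\left(-5 + m{\left(-4 \right)}\right) - 2\right)\right) - 1\right)\right)^{2} = \left(321 + 6 \left(\left(-5 - \left(\left(-5 - 1\right) - 2\right)\right) - 1\right)\right)^{2} = \left(321 + 6 \left(\left(-5 - \left(-6 - 2\right)\right) - 1\right)\right)^{2} = \left(321 + 6 \left(\left(-5 - -8\right) - 1\right)\right)^{2} = \left(321 + 6 \left(\left(-5 + 8\right) - 1\right)\right)^{2} = \left(321 + 6 \left(3 - 1\right)\right)^{2} = \left(321 + 6 \cdot 2\right)^{2} = \left(321 + 12\right)^{2} = 333^{2} = 110889$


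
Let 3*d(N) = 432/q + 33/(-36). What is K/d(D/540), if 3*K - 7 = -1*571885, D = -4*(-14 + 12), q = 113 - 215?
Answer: 116663112/1051 ≈ 1.1100e+5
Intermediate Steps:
q = -102
D = 8 (D = -4*(-2) = 8)
K = -190626 (K = 7/3 + (-1*571885)/3 = 7/3 + (⅓)*(-571885) = 7/3 - 571885/3 = -190626)
d(N) = -1051/612 (d(N) = (432/(-102) + 33/(-36))/3 = (432*(-1/102) + 33*(-1/36))/3 = (-72/17 - 11/12)/3 = (⅓)*(-1051/204) = -1051/612)
K/d(D/540) = -190626/(-1051/612) = -190626*(-612/1051) = 116663112/1051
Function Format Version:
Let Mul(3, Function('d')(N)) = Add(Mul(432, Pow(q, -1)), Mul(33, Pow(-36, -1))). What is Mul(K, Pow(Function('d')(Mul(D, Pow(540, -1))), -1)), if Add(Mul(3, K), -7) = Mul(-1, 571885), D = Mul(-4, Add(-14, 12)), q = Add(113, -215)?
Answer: Rational(116663112, 1051) ≈ 1.1100e+5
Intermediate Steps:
q = -102
D = 8 (D = Mul(-4, -2) = 8)
K = -190626 (K = Add(Rational(7, 3), Mul(Rational(1, 3), Mul(-1, 571885))) = Add(Rational(7, 3), Mul(Rational(1, 3), -571885)) = Add(Rational(7, 3), Rational(-571885, 3)) = -190626)
Function('d')(N) = Rational(-1051, 612) (Function('d')(N) = Mul(Rational(1, 3), Add(Mul(432, Pow(-102, -1)), Mul(33, Pow(-36, -1)))) = Mul(Rational(1, 3), Add(Mul(432, Rational(-1, 102)), Mul(33, Rational(-1, 36)))) = Mul(Rational(1, 3), Add(Rational(-72, 17), Rational(-11, 12))) = Mul(Rational(1, 3), Rational(-1051, 204)) = Rational(-1051, 612))
Mul(K, Pow(Function('d')(Mul(D, Pow(540, -1))), -1)) = Mul(-190626, Pow(Rational(-1051, 612), -1)) = Mul(-190626, Rational(-612, 1051)) = Rational(116663112, 1051)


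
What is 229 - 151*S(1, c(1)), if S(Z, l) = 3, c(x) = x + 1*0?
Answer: -224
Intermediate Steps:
c(x) = x (c(x) = x + 0 = x)
229 - 151*S(1, c(1)) = 229 - 151*3 = 229 - 453 = -224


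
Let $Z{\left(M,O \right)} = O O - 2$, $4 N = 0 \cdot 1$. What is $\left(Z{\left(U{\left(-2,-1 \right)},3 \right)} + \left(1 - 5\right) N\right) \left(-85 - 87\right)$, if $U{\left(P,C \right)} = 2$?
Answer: $-1204$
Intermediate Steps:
$N = 0$ ($N = \frac{0 \cdot 1}{4} = \frac{1}{4} \cdot 0 = 0$)
$Z{\left(M,O \right)} = -2 + O^{2}$ ($Z{\left(M,O \right)} = O^{2} - 2 = -2 + O^{2}$)
$\left(Z{\left(U{\left(-2,-1 \right)},3 \right)} + \left(1 - 5\right) N\right) \left(-85 - 87\right) = \left(\left(-2 + 3^{2}\right) + \left(1 - 5\right) 0\right) \left(-85 - 87\right) = \left(\left(-2 + 9\right) + \left(1 - 5\right) 0\right) \left(-172\right) = \left(7 - 0\right) \left(-172\right) = \left(7 + 0\right) \left(-172\right) = 7 \left(-172\right) = -1204$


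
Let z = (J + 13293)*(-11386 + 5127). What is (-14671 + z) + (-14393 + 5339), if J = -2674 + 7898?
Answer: -115921628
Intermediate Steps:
J = 5224
z = -115897903 (z = (5224 + 13293)*(-11386 + 5127) = 18517*(-6259) = -115897903)
(-14671 + z) + (-14393 + 5339) = (-14671 - 115897903) + (-14393 + 5339) = -115912574 - 9054 = -115921628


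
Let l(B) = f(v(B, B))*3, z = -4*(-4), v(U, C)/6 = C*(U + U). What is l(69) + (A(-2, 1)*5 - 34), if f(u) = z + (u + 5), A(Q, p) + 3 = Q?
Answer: 171400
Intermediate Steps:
A(Q, p) = -3 + Q
v(U, C) = 12*C*U (v(U, C) = 6*(C*(U + U)) = 6*(C*(2*U)) = 6*(2*C*U) = 12*C*U)
z = 16
f(u) = 21 + u (f(u) = 16 + (u + 5) = 16 + (5 + u) = 21 + u)
l(B) = 63 + 36*B**2 (l(B) = (21 + 12*B*B)*3 = (21 + 12*B**2)*3 = 63 + 36*B**2)
l(69) + (A(-2, 1)*5 - 34) = (63 + 36*69**2) + ((-3 - 2)*5 - 34) = (63 + 36*4761) + (-5*5 - 34) = (63 + 171396) + (-25 - 34) = 171459 - 59 = 171400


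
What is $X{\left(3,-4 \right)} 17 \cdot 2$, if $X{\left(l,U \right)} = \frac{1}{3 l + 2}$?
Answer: $\frac{34}{11} \approx 3.0909$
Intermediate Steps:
$X{\left(l,U \right)} = \frac{1}{2 + 3 l}$
$X{\left(3,-4 \right)} 17 \cdot 2 = \frac{1}{2 + 3 \cdot 3} \cdot 17 \cdot 2 = \frac{1}{2 + 9} \cdot 17 \cdot 2 = \frac{1}{11} \cdot 17 \cdot 2 = \frac{17}{11} \cdot 2 = \frac{34}{11}$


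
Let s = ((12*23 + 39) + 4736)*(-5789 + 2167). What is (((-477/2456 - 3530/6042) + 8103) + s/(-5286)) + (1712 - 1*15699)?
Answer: -5281178743603/2178882152 ≈ -2423.8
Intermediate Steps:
s = -18294722 (s = ((276 + 39) + 4736)*(-3622) = (315 + 4736)*(-3622) = 5051*(-3622) = -18294722)
(((-477/2456 - 3530/6042) + 8103) + s/(-5286)) + (1712 - 1*15699) = (((-477/2456 - 3530/6042) + 8103) - 18294722/(-5286)) + (1712 - 1*15699) = (((-477*1/2456 - 3530*1/6042) + 8103) - 18294722*(-1/5286)) + (1712 - 15699) = (((-477/2456 - 1765/3021) + 8103) + 9147361/2643) - 13987 = ((-5775857/7419576 + 8103) + 9147361/2643) - 13987 = (60115048471/7419576 + 9147361/2643) - 13987 = 25194845916421/2178882152 - 13987 = -5281178743603/2178882152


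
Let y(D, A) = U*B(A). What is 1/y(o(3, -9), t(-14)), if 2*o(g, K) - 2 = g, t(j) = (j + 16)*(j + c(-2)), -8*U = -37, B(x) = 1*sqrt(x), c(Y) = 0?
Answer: -4*I*sqrt(7)/259 ≈ -0.040861*I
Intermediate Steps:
B(x) = sqrt(x)
U = 37/8 (U = -1/8*(-37) = 37/8 ≈ 4.6250)
t(j) = j*(16 + j) (t(j) = (j + 16)*(j + 0) = (16 + j)*j = j*(16 + j))
o(g, K) = 1 + g/2
y(D, A) = 37*sqrt(A)/8
1/y(o(3, -9), t(-14)) = 1/(37*sqrt(-14*(16 - 14))/8) = 1/(37*sqrt(-14*2)/8) = 1/(37*sqrt(-28)/8) = 1/(37*(2*I*sqrt(7))/8) = 1/(37*I*sqrt(7)/4) = -4*I*sqrt(7)/259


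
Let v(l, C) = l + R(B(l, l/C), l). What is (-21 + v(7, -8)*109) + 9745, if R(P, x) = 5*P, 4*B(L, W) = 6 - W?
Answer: 365559/32 ≈ 11424.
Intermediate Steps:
B(L, W) = 3/2 - W/4 (B(L, W) = (6 - W)/4 = 3/2 - W/4)
v(l, C) = 15/2 + l - 5*l/(4*C) (v(l, C) = l + 5*(3/2 - l/(4*C)) = l + (15/2 - 5*l/(4*C)) = 15/2 + l - 5*l/(4*C))
(-21 + v(7, -8)*109) + 9745 = (-21 + (15/2 + 7 - 5/4*7/(-8))*109) + 9745 = (-21 + (15/2 + 7 - 5/4*7*(-1/8))*109) + 9745 = (-21 + (15/2 + 7 + 35/32)*109) + 9745 = (-21 + (499/32)*109) + 9745 = (-21 + 54391/32) + 9745 = 53719/32 + 9745 = 365559/32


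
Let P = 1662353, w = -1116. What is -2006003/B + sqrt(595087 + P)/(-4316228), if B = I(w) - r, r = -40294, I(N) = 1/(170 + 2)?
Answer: -345032516/6930569 - sqrt(141090)/1079057 ≈ -49.784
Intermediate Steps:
I(N) = 1/172
B = 6930569/172 (B = 1/172 - 1*(-40294) = 1/172 + 40294 = 6930569/172 ≈ 40294.)
-2006003/B + sqrt(595087 + P)/(-4316228) = -2006003/6930569/172 + sqrt(595087 + 1662353)/(-4316228) = -2006003*172/6930569 + sqrt(2257440)*(-1/4316228) = -345032516/6930569 + (4*sqrt(141090))*(-1/4316228) = -345032516/6930569 - sqrt(141090)/1079057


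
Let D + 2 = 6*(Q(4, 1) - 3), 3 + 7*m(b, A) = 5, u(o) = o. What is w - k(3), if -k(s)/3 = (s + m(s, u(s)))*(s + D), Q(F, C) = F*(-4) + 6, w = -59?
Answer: -818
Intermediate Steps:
Q(F, C) = 6 - 4*F (Q(F, C) = -4*F + 6 = 6 - 4*F)
m(b, A) = 2/7 (m(b, A) = -3/7 + (⅐)*5 = -3/7 + 5/7 = 2/7)
D = -80 (D = -2 + 6*((6 - 4*4) - 3) = -2 + 6*((6 - 16) - 3) = -2 + 6*(-10 - 3) = -2 + 6*(-13) = -2 - 78 = -80)
k(s) = -3*(-80 + s)*(2/7 + s) (k(s) = -3*(s + 2/7)*(s - 80) = -3*(2/7 + s)*(-80 + s) = -3*(-80 + s)*(2/7 + s))
w - k(3) = -59 - (480/7 - 3*3² + (1674/7)*3) = -59 - (480/7 - 3*9 + 5022/7) = -59 - (480/7 - 27 + 5022/7) = -59 - 1*759 = -59 - 759 = -818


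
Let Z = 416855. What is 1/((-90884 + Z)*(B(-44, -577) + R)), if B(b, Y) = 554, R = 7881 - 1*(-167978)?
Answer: 1/57505522023 ≈ 1.7390e-11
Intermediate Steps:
R = 175859 (R = 7881 + 167978 = 175859)
1/((-90884 + Z)*(B(-44, -577) + R)) = 1/((-90884 + 416855)*(554 + 175859)) = 1/(325971*176413) = 1/57505522023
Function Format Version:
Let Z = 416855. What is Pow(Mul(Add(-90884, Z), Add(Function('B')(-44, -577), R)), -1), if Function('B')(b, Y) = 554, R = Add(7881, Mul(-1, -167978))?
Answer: Rational(1, 57505522023) ≈ 1.7390e-11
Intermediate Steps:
R = 175859 (R = Add(7881, 167978) = 175859)
Pow(Mul(Add(-90884, Z), Add(Function('B')(-44, -577), R)), -1) = Pow(Mul(Add(-90884, 416855), Add(554, 175859)), -1) = Pow(Mul(325971, 176413), -1) = Pow(57505522023, -1) = Rational(1, 57505522023)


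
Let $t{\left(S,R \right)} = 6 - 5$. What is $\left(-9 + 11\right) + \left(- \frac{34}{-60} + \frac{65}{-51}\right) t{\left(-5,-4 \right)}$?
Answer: $\frac{659}{510} \approx 1.2922$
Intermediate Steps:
$t{\left(S,R \right)} = 1$
$\left(-9 + 11\right) + \left(- \frac{34}{-60} + \frac{65}{-51}\right) t{\left(-5,-4 \right)} = \left(-9 + 11\right) + \left(- \frac{34}{-60} + \frac{65}{-51}\right) 1 = 2 + \left(\left(-34\right) \left(- \frac{1}{60}\right) + 65 \left(- \frac{1}{51}\right)\right) 1 = 2 + \left(\frac{17}{30} - \frac{65}{51}\right) 1 = 2 - \frac{361}{510} = \frac{659}{510}$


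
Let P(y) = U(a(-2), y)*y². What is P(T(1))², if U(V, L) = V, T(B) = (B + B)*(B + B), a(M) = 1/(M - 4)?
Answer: 64/9 ≈ 7.1111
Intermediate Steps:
a(M) = 1/(-4 + M)
T(B) = 4*B² (T(B) = (2*B)*(2*B) = 4*B²)
P(y) = -y²/6 (P(y) = y²/(-4 - 2) = y²/(-6) = -y²/6)
P(T(1))² = (-(4*1²)²/6)² = (-(4*1)²/6)² = (-⅙*4²)² = (-⅙*16)² = (-8/3)² = 64/9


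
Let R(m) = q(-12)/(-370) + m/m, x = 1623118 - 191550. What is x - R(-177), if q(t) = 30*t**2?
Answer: 52968411/37 ≈ 1.4316e+6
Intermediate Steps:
x = 1431568
R(m) = -395/37 (R(m) = (30*(-12)**2)/(-370) + m/m = (30*144)*(-1/370) + 1 = 4320*(-1/370) + 1 = -432/37 + 1 = -395/37)
x - R(-177) = 1431568 - 1*(-395/37) = 1431568 + 395/37 = 52968411/37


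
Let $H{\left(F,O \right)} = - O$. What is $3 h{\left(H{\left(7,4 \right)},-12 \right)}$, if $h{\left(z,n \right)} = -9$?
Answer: $-27$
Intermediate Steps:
$3 h{\left(H{\left(7,4 \right)},-12 \right)} = 3 \left(-9\right) = -27$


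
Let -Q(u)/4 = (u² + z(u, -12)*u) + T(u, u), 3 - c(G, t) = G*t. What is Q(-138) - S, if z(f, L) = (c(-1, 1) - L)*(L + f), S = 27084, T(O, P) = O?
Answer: -1427508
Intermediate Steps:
c(G, t) = 3 - G*t
z(f, L) = (4 - L)*(L + f) (z(f, L) = ((3 - 1*(-1)*1) - L)*(L + f) = ((3 + 1) - L)*(L + f) = (4 - L)*(L + f))
Q(u) = -4*u - 4*u² - 4*u*(-192 + 16*u) (Q(u) = -4*((u² + (-1*(-12)² + 4*(-12) + 4*u - 1*(-12)*u)*u) + u) = -4*((u² + (-1*144 - 48 + 4*u + 12*u)*u) + u) = -4*((u² + (-144 - 48 + 4*u + 12*u)*u) + u) = -4*((u² + (-192 + 16*u)*u) + u) = -4*((u² + u*(-192 + 16*u)) + u) = -4*(u + u² + u*(-192 + 16*u)) = -4*u - 4*u² - 4*u*(-192 + 16*u))
Q(-138) - S = 4*(-138)*(191 - 17*(-138)) - 1*27084 = 4*(-138)*(191 + 2346) - 27084 = 4*(-138)*2537 - 27084 = -1400424 - 27084 = -1427508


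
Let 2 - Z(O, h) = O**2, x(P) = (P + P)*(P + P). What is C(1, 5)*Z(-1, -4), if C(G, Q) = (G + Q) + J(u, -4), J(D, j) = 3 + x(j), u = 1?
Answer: 73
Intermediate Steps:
x(P) = 4*P**2 (x(P) = (2*P)*(2*P) = 4*P**2)
Z(O, h) = 2 - O**2
J(D, j) = 3 + 4*j**2
C(G, Q) = 67 + G + Q (C(G, Q) = (G + Q) + (3 + 4*(-4)**2) = (G + Q) + (3 + 4*16) = (G + Q) + (3 + 64) = (G + Q) + 67 = 67 + G + Q)
C(1, 5)*Z(-1, -4) = (67 + 1 + 5)*(2 - 1*(-1)**2) = 73*(2 - 1*1) = 73*(2 - 1) = 73*1 = 73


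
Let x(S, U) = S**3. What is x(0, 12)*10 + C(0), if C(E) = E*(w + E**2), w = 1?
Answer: 0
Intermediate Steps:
C(E) = E*(1 + E**2)
x(0, 12)*10 + C(0) = 0**3*10 + (0 + 0**3) = 0*10 + (0 + 0) = 0 + 0 = 0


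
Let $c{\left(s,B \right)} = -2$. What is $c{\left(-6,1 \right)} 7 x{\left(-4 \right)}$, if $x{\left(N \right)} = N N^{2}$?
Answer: $896$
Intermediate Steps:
$x{\left(N \right)} = N^{3}$
$c{\left(-6,1 \right)} 7 x{\left(-4 \right)} = \left(-2\right) 7 \left(-4\right)^{3} = \left(-14\right) \left(-64\right) = 896$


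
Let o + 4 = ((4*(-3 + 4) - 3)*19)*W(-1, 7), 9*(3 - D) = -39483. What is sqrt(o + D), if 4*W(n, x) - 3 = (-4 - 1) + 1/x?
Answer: sqrt(857927)/14 ≈ 66.160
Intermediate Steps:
D = 4390 (D = 3 - 1/9*(-39483) = 3 + 4387 = 4390)
W(n, x) = -1/2 + 1/(4*x) (W(n, x) = 3/4 + ((-4 - 1) + 1/x)/4 = 3/4 + (-5 + 1/x)/4 = 3/4 + (-5/4 + 1/(4*x)) = -1/2 + 1/(4*x))
o = -359/28 (o = -4 + ((4*(-3 + 4) - 3)*19)*((1/4)*(1 - 2*7)/7) = -4 + ((4*1 - 3)*19)*((1/4)*(1/7)*(1 - 14)) = -4 + ((4 - 3)*19)*((1/4)*(1/7)*(-13)) = -4 + (1*19)*(-13/28) = -4 + 19*(-13/28) = -4 - 247/28 = -359/28 ≈ -12.821)
sqrt(o + D) = sqrt(-359/28 + 4390) = sqrt(122561/28) = sqrt(857927)/14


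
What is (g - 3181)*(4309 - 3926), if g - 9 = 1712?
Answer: -559180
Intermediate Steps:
g = 1721 (g = 9 + 1712 = 1721)
(g - 3181)*(4309 - 3926) = (1721 - 3181)*(4309 - 3926) = -1460*383 = -559180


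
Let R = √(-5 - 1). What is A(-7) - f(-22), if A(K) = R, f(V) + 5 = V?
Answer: 27 + I*√6 ≈ 27.0 + 2.4495*I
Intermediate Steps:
f(V) = -5 + V
R = I*√6 (R = √(-6) = I*√6 ≈ 2.4495*I)
A(K) = I*√6
A(-7) - f(-22) = I*√6 - (-5 - 22) = I*√6 - 1*(-27) = I*√6 + 27 = 27 + I*√6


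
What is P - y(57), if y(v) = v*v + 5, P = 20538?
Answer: 17284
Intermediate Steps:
y(v) = 5 + v**2 (y(v) = v**2 + 5 = 5 + v**2)
P - y(57) = 20538 - (5 + 57**2) = 20538 - (5 + 3249) = 20538 - 1*3254 = 20538 - 3254 = 17284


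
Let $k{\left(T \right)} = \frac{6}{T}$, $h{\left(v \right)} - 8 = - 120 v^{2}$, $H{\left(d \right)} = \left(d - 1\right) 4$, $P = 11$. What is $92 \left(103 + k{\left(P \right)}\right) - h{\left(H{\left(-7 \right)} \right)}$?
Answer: $\frac{1456380}{11} \approx 1.324 \cdot 10^{5}$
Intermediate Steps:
$H{\left(d \right)} = -4 + 4 d$ ($H{\left(d \right)} = \left(-1 + d\right) 4 = -4 + 4 d$)
$h{\left(v \right)} = 8 - 120 v^{2}$
$92 \left(103 + k{\left(P \right)}\right) - h{\left(H{\left(-7 \right)} \right)} = 92 \left(103 + \frac{6}{11}\right) - \left(8 - 120 \left(-4 + 4 \left(-7\right)\right)^{2}\right) = 92 \left(103 + 6 \cdot \frac{1}{11}\right) - \left(8 - 120 \left(-4 - 28\right)^{2}\right) = 92 \left(103 + \frac{6}{11}\right) - \left(8 - 120 \left(-32\right)^{2}\right) = 92 \cdot \frac{1139}{11} - \left(8 - 122880\right) = \frac{104788}{11} - \left(8 - 122880\right) = \frac{104788}{11} - -122872 = \frac{104788}{11} + 122872 = \frac{1456380}{11}$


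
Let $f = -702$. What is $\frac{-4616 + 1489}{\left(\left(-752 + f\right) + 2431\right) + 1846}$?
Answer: $- \frac{3127}{2823} \approx -1.1077$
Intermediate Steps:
$\frac{-4616 + 1489}{\left(\left(-752 + f\right) + 2431\right) + 1846} = \frac{-4616 + 1489}{\left(\left(-752 - 702\right) + 2431\right) + 1846} = - \frac{3127}{\left(-1454 + 2431\right) + 1846} = - \frac{3127}{977 + 1846} = - \frac{3127}{2823}$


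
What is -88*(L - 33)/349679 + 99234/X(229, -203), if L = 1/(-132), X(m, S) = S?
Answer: -104098368716/212954511 ≈ -488.83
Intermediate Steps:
L = -1/132 ≈ -0.0075758
-88*(L - 33)/349679 + 99234/X(229, -203) = -88*(-1/132 - 33)/349679 + 99234/(-203) = -88*(-4357/132)*(1/349679) + 99234*(-1/203) = (8714/3)*(1/349679) - 99234/203 = 8714/1049037 - 99234/203 = -104098368716/212954511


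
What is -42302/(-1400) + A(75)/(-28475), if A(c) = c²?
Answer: 23933489/797300 ≈ 30.018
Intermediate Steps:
-42302/(-1400) + A(75)/(-28475) = -42302/(-1400) + 75²/(-28475) = -42302*(-1/1400) + 5625*(-1/28475) = 21151/700 - 225/1139 = 23933489/797300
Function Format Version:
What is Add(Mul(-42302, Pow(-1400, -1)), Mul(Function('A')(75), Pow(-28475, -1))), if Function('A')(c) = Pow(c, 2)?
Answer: Rational(23933489, 797300) ≈ 30.018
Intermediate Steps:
Add(Mul(-42302, Pow(-1400, -1)), Mul(Function('A')(75), Pow(-28475, -1))) = Add(Mul(-42302, Pow(-1400, -1)), Mul(Pow(75, 2), Pow(-28475, -1))) = Add(Mul(-42302, Rational(-1, 1400)), Mul(5625, Rational(-1, 28475))) = Add(Rational(21151, 700), Rational(-225, 1139)) = Rational(23933489, 797300)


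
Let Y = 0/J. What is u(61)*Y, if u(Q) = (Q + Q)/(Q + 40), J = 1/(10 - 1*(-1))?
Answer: 0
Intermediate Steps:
J = 1/11 (J = 1/(10 + 1) = 1/11 ≈ 0.090909)
u(Q) = 2*Q/(40 + Q) (u(Q) = (2*Q)/(40 + Q) = 2*Q/(40 + Q))
Y = 0 (Y = 0/(1/11) = 0*11 = 0)
u(61)*Y = (2*61/(40 + 61))*0 = (2*61/101)*0 = (2*61*(1/101))*0 = (122/101)*0 = 0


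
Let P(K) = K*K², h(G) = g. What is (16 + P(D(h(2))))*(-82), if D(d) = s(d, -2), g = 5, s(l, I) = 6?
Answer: -19024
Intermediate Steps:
h(G) = 5
D(d) = 6
P(K) = K³
(16 + P(D(h(2))))*(-82) = (16 + 6³)*(-82) = (16 + 216)*(-82) = 232*(-82) = -19024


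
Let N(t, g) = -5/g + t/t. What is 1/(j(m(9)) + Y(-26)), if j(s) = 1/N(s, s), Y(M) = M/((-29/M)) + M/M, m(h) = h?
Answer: -116/2327 ≈ -0.049850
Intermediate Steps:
N(t, g) = 1 - 5/g (N(t, g) = -5/g + 1 = 1 - 5/g)
Y(M) = 1 - M**2/29 (Y(M) = M*(-M/29) + 1 = -M**2/29 + 1 = 1 - M**2/29)
j(s) = s/(-5 + s) (j(s) = 1/((-5 + s)/s) = s/(-5 + s))
1/(j(m(9)) + Y(-26)) = 1/(9/(-5 + 9) + (1 - 1/29*(-26)**2)) = 1/(9/4 + (1 - 1/29*676)) = 1/(9*(1/4) + (1 - 676/29)) = 1/(9/4 - 647/29) = 1/(-2327/116) = -116/2327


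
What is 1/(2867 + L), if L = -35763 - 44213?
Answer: -1/77109 ≈ -1.2969e-5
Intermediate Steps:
L = -79976
1/(2867 + L) = 1/(2867 - 79976) = 1/(-77109) = -1/77109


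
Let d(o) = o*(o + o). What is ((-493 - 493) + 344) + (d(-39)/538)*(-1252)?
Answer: -2076990/269 ≈ -7721.2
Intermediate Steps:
d(o) = 2*o² (d(o) = o*(2*o) = 2*o²)
((-493 - 493) + 344) + (d(-39)/538)*(-1252) = ((-493 - 493) + 344) + ((2*(-39)²)/538)*(-1252) = (-986 + 344) + ((2*1521)*(1/538))*(-1252) = -642 + (3042*(1/538))*(-1252) = -642 + (1521/269)*(-1252) = -642 - 1904292/269 = -2076990/269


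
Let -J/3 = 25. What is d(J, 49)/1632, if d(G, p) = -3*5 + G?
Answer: -15/272 ≈ -0.055147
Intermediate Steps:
J = -75 (J = -3*25 = -75)
d(G, p) = -15 + G
d(J, 49)/1632 = (-15 - 75)/1632 = -90*1/1632 = -15/272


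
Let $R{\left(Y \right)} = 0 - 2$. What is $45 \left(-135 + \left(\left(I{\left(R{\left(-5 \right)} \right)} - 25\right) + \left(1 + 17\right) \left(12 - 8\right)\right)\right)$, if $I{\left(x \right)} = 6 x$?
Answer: $-4500$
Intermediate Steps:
$R{\left(Y \right)} = -2$ ($R{\left(Y \right)} = 0 - 2 = -2$)
$45 \left(-135 + \left(\left(I{\left(R{\left(-5 \right)} \right)} - 25\right) + \left(1 + 17\right) \left(12 - 8\right)\right)\right) = 45 \left(-135 + \left(\left(6 \left(-2\right) - 25\right) + \left(1 + 17\right) \left(12 - 8\right)\right)\right) = 45 \left(-135 + \left(\left(-12 - 25\right) + 18 \cdot 4\right)\right) = 45 \left(-135 + \left(-37 + 72\right)\right) = 45 \left(-135 + 35\right) = 45 \left(-100\right) = -4500$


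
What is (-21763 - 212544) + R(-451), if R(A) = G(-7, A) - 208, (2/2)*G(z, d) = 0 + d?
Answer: -234966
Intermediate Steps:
G(z, d) = d (G(z, d) = 0 + d = d)
R(A) = -208 + A (R(A) = A - 208 = -208 + A)
(-21763 - 212544) + R(-451) = (-21763 - 212544) + (-208 - 451) = -234307 - 659 = -234966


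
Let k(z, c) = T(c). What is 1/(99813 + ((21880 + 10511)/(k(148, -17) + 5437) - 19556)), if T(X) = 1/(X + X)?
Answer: 61619/4945723181 ≈ 1.2459e-5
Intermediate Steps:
T(X) = 1/(2*X)
k(z, c) = 1/(2*c)
1/(99813 + ((21880 + 10511)/(k(148, -17) + 5437) - 19556)) = 1/(99813 + ((21880 + 10511)/((½)/(-17) + 5437) - 19556)) = 1/(99813 + (32391/((½)*(-1/17) + 5437) - 19556)) = 1/(99813 + (32391/(-1/34 + 5437) - 19556)) = 1/(99813 + (32391/(184857/34) - 19556)) = 1/(99813 + (32391*(34/184857) - 19556)) = 1/(99813 + (367098/61619 - 19556)) = 1/(99813 - 1204654066/61619) = 1/(4945723181/61619) = 61619/4945723181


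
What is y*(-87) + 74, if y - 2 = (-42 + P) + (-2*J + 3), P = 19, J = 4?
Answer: 2336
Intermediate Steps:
y = -26 (y = 2 + ((-42 + 19) + (-2*4 + 3)) = 2 + (-23 + (-8 + 3)) = 2 + (-23 - 5) = 2 - 28 = -26)
y*(-87) + 74 = -26*(-87) + 74 = 2262 + 74 = 2336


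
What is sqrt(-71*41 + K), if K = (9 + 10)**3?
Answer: 2*sqrt(987) ≈ 62.833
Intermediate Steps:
K = 6859 (K = 19**3 = 6859)
sqrt(-71*41 + K) = sqrt(-71*41 + 6859) = sqrt(-2911 + 6859) = sqrt(3948) = 2*sqrt(987)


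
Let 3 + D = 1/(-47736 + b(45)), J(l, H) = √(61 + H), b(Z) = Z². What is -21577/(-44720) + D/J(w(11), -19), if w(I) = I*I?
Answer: 21577/44720 - 68567*√42/959931 ≈ 0.019578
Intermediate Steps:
w(I) = I²
D = -137134/45711 (D = -3 + 1/(-47736 + 45²) = -3 + 1/(-47736 + 2025) = -3 + 1/(-45711) = -3 - 1/45711 = -137134/45711 ≈ -3.0000)
-21577/(-44720) + D/J(w(11), -19) = -21577/(-44720) - 137134/(45711*√(61 - 19)) = -21577*(-1/44720) - 137134*√42/42/45711 = 21577/44720 - 68567*√42/959931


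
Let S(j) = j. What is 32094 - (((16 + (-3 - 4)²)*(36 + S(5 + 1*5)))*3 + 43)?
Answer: 23081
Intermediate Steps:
32094 - (((16 + (-3 - 4)²)*(36 + S(5 + 1*5)))*3 + 43) = 32094 - (((16 + (-3 - 4)²)*(36 + (5 + 1*5)))*3 + 43) = 32094 - (((16 + (-7)²)*(36 + (5 + 5)))*3 + 43) = 32094 - (((16 + 49)*(36 + 10))*3 + 43) = 32094 - ((65*46)*3 + 43) = 32094 - (2990*3 + 43) = 32094 - (8970 + 43) = 32094 - 1*9013 = 32094 - 9013 = 23081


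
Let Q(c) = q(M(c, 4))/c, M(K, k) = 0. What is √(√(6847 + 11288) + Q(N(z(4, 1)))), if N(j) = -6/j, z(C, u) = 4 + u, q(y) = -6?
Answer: √(5 + 3*√2015) ≈ 11.818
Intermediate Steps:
Q(c) = -6/c
√(√(6847 + 11288) + Q(N(z(4, 1)))) = √(√(6847 + 11288) - 6/((-6/(4 + 1)))) = √(√18135 - 6/((-6/5))) = √(3*√2015 - 6/((-6*⅕))) = √(3*√2015 - 6/(-6/5)) = √(3*√2015 - 6*(-⅚)) = √(3*√2015 + 5) = √(5 + 3*√2015)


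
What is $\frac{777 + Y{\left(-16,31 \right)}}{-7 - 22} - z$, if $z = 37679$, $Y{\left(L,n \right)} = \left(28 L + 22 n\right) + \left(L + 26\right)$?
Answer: $- \frac{1093712}{29} \approx -37714.0$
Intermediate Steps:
$Y{\left(L,n \right)} = 26 + 22 n + 29 L$ ($Y{\left(L,n \right)} = \left(22 n + 28 L\right) + \left(26 + L\right) = 26 + 22 n + 29 L$)
$\frac{777 + Y{\left(-16,31 \right)}}{-7 - 22} - z = \frac{777 + \left(26 + 22 \cdot 31 + 29 \left(-16\right)\right)}{-7 - 22} - 37679 = \frac{777 + \left(26 + 682 - 464\right)}{-29} - 37679 = - \frac{777 + 244}{29} - 37679 = \left(- \frac{1}{29}\right) 1021 - 37679 = - \frac{1021}{29} - 37679 = - \frac{1093712}{29}$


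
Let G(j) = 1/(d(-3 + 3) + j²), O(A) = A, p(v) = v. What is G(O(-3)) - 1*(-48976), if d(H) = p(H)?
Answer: 440785/9 ≈ 48976.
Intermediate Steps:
d(H) = H
G(j) = j⁻² (G(j) = 1/((-3 + 3) + j²) = 1/(0 + j²) = 1/(j²) = j⁻²)
G(O(-3)) - 1*(-48976) = (-3)⁻² - 1*(-48976) = ⅑ + 48976 = 440785/9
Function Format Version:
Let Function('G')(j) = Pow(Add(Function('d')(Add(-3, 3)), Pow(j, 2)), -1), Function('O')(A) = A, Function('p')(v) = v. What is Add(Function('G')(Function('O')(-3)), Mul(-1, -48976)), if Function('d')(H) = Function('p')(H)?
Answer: Rational(440785, 9) ≈ 48976.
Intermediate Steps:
Function('d')(H) = H
Function('G')(j) = Pow(j, -2) (Function('G')(j) = Pow(Add(Add(-3, 3), Pow(j, 2)), -1) = Pow(Add(0, Pow(j, 2)), -1) = Pow(Pow(j, 2), -1) = Pow(j, -2))
Add(Function('G')(Function('O')(-3)), Mul(-1, -48976)) = Add(Pow(-3, -2), Mul(-1, -48976)) = Add(Rational(1, 9), 48976) = Rational(440785, 9)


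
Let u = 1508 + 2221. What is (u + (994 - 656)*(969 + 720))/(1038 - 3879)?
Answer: -191537/947 ≈ -202.26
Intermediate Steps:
u = 3729
(u + (994 - 656)*(969 + 720))/(1038 - 3879) = (3729 + (994 - 656)*(969 + 720))/(1038 - 3879) = (3729 + 338*1689)/(-2841) = (3729 + 570882)*(-1/2841) = 574611*(-1/2841) = -191537/947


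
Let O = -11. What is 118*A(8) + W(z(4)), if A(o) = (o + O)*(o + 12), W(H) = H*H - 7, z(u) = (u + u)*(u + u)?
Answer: -2991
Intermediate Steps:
z(u) = 4*u**2 (z(u) = (2*u)*(2*u) = 4*u**2)
W(H) = -7 + H**2 (W(H) = H**2 - 7 = -7 + H**2)
A(o) = (-11 + o)*(12 + o) (A(o) = (o - 11)*(o + 12) = (-11 + o)*(12 + o))
118*A(8) + W(z(4)) = 118*(-132 + 8 + 8**2) + (-7 + (4*4**2)**2) = 118*(-132 + 8 + 64) + (-7 + (4*16)**2) = 118*(-60) + (-7 + 64**2) = -7080 + (-7 + 4096) = -7080 + 4089 = -2991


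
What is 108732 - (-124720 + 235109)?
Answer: -1657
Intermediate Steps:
108732 - (-124720 + 235109) = 108732 - 1*110389 = 108732 - 110389 = -1657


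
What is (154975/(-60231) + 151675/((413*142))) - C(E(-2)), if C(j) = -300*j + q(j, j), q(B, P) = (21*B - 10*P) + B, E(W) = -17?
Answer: -17294129305421/3532307226 ≈ -4896.0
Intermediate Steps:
q(B, P) = -10*P + 22*B (q(B, P) = (-10*P + 21*B) + B = -10*P + 22*B)
C(j) = -288*j (C(j) = -300*j + (-10*j + 22*j) = -300*j + 12*j = -288*j)
(154975/(-60231) + 151675/((413*142))) - C(E(-2)) = (154975/(-60231) + 151675/((413*142))) - (-288)*(-17) = (154975*(-1/60231) + 151675/58646) - 1*4896 = (-154975/60231 + 151675*(1/58646)) - 4896 = (-154975/60231 + 151675/58646) - 4896 = 46873075/3532307226 - 4896 = -17294129305421/3532307226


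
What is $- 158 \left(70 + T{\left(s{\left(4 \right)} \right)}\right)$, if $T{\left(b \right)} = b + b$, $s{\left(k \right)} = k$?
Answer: $-12324$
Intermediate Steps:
$T{\left(b \right)} = 2 b$
$- 158 \left(70 + T{\left(s{\left(4 \right)} \right)}\right) = - 158 \left(70 + 2 \cdot 4\right) = - 158 \left(70 + 8\right) = \left(-158\right) 78 = -12324$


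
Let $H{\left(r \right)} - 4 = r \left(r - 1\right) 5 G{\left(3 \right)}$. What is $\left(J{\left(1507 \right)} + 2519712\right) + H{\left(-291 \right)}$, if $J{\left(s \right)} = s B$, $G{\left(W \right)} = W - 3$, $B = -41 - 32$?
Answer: $2409705$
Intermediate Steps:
$B = -73$ ($B = -41 - 32 = -73$)
$G{\left(W \right)} = -3 + W$
$H{\left(r \right)} = 4$ ($H{\left(r \right)} = 4 + r \left(r - 1\right) 5 \left(-3 + 3\right) = 4 + r \left(-1 + r\right) 5 \cdot 0 = 4 + 5 r \left(-1 + r\right) 0 = 4 + 0 = 4$)
$J{\left(s \right)} = - 73 s$ ($J{\left(s \right)} = s \left(-73\right) = - 73 s$)
$\left(J{\left(1507 \right)} + 2519712\right) + H{\left(-291 \right)} = \left(\left(-73\right) 1507 + 2519712\right) + 4 = \left(-110011 + 2519712\right) + 4 = 2409701 + 4 = 2409705$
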